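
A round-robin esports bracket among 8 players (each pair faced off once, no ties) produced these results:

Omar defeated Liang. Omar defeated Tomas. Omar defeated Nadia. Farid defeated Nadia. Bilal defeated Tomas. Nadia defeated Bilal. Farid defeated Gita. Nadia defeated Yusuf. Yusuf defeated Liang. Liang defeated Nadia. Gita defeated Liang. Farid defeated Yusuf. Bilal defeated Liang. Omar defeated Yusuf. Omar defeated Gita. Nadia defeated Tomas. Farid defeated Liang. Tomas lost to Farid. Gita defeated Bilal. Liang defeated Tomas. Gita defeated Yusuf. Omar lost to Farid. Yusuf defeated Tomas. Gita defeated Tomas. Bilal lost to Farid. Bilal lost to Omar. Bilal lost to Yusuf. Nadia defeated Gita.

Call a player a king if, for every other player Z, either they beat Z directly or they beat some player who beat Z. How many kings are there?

1

Liang cannot reach Farid, Omar in two steps.
Farid reaches everyone (king).
Omar cannot reach Farid in two steps.
Yusuf cannot reach Farid, Omar, Gita in two steps.
Nadia cannot reach Farid, Omar in two steps.
Tomas cannot reach Liang, Farid, Omar, Yusuf, Nadia, Bilal, Gita in two steps.
Bilal cannot reach Farid, Omar, Yusuf, Gita in two steps.
Gita cannot reach Farid, Omar in two steps.
Kings: Farid — 1.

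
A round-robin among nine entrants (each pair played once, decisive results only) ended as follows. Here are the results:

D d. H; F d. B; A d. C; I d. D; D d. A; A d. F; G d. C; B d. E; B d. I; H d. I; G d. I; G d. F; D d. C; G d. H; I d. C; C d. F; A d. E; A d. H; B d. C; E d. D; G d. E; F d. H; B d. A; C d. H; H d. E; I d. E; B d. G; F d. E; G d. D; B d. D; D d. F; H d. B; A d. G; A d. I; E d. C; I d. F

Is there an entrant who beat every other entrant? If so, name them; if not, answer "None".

Highest win total is G with 6 (out of 8 possible).
G lost to A, B, so no entrant went undefeated.

None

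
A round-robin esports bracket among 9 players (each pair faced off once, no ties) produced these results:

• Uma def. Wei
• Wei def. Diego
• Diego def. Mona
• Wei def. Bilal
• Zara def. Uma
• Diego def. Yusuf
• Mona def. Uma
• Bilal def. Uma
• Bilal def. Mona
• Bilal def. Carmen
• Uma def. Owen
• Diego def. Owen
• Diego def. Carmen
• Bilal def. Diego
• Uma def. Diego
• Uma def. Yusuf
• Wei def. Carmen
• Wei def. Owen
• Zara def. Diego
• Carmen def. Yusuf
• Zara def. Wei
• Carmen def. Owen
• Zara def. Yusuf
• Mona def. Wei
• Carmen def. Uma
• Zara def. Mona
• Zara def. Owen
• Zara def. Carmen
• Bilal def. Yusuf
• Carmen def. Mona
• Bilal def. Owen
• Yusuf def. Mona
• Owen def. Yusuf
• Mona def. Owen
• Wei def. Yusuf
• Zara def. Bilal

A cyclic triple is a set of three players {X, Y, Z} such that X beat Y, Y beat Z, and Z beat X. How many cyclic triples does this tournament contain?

Win totals: Diego 4, Mona 3, Zara 8, Owen 1, Carmen 4, Bilal 6, Wei 5, Yusuf 1, Uma 4.
A player with w wins dominates both others in C(w,2) triples; summing gives 6 + 3 + 28 + 0 + 6 + 15 + 10 + 0 + 6 = 74 transitive triples.
Total triples C(9,3) = 84, so cyclic triples = 84 − 74 = 10.

10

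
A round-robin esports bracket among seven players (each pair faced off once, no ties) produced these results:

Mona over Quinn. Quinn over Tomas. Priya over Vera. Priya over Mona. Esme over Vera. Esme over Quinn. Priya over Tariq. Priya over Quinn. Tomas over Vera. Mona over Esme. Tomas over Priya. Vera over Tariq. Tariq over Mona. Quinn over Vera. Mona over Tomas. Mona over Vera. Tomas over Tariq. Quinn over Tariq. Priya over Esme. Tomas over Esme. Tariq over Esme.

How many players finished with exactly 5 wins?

1

Win totals: Tariq 2, Mona 4, Esme 2, Vera 1, Tomas 4, Priya 5, Quinn 3.
Exactly 5: Priya — 1 player.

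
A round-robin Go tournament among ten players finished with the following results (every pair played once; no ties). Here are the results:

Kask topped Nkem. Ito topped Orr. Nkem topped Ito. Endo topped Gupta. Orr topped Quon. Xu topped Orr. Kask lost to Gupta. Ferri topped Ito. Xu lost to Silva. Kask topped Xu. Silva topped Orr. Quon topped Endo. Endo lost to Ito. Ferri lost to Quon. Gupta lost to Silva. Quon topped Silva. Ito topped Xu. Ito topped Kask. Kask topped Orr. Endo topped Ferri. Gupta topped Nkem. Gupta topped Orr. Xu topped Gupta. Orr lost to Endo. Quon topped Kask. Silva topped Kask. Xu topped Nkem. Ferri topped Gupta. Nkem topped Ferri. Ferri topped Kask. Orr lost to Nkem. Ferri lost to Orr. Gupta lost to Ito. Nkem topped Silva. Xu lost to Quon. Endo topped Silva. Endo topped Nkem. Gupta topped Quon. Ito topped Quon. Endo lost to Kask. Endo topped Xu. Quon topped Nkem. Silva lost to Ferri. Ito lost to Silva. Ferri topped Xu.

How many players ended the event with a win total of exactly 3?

1

Win totals: Silva 5, Ferri 5, Ito 6, Gupta 4, Orr 2, Endo 6, Xu 3, Kask 4, Quon 6, Nkem 4.
Exactly 3: Xu — 1 player.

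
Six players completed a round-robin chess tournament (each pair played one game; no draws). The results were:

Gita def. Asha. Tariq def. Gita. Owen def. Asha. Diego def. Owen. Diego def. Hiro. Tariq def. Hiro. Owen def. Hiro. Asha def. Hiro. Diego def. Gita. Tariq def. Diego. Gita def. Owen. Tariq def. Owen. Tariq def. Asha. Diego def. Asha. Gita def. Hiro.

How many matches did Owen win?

Owen's results: beat Hiro, Asha; lost to Tariq, Gita, Diego.
That is 2 wins.

2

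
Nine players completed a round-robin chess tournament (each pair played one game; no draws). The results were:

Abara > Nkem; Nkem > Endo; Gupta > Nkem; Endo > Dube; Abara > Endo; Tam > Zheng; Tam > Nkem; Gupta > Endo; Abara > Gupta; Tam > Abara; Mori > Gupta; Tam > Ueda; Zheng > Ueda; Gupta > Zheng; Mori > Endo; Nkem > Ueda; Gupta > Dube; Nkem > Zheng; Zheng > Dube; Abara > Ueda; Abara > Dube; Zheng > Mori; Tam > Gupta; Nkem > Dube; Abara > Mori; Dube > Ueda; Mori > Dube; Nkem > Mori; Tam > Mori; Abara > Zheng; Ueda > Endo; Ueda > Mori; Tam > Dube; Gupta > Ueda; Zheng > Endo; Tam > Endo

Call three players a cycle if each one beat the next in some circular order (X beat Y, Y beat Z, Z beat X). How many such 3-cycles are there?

Win totals: Dube 1, Ueda 2, Nkem 5, Mori 3, Abara 7, Endo 1, Gupta 5, Zheng 4, Tam 8.
A player with w wins dominates both others in C(w,2) triples; summing gives 0 + 1 + 10 + 3 + 21 + 0 + 10 + 6 + 28 = 79 transitive triples.
Total triples C(9,3) = 84, so cyclic triples = 84 − 79 = 5.

5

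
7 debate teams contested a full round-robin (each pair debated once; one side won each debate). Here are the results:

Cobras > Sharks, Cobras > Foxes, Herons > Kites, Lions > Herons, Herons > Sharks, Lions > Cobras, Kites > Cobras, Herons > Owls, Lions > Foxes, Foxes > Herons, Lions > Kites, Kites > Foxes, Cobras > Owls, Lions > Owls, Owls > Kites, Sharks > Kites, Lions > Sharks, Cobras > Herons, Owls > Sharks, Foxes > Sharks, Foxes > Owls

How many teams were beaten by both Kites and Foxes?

Kites beat: Cobras, Foxes.
Foxes beat: Herons, Owls, Sharks.
No one was beaten by both.

0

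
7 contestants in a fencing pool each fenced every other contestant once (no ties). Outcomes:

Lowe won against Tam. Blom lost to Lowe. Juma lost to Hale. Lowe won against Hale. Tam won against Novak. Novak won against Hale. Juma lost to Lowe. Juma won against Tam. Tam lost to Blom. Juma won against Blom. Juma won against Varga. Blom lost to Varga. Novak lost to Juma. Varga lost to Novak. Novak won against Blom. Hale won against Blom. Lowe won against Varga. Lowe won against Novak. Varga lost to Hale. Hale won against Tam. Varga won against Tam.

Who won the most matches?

Lowe

Win totals: Novak 3, Blom 1, Varga 2, Hale 4, Juma 4, Lowe 6, Tam 1.
Lowe leads with 6 wins (next highest: 4).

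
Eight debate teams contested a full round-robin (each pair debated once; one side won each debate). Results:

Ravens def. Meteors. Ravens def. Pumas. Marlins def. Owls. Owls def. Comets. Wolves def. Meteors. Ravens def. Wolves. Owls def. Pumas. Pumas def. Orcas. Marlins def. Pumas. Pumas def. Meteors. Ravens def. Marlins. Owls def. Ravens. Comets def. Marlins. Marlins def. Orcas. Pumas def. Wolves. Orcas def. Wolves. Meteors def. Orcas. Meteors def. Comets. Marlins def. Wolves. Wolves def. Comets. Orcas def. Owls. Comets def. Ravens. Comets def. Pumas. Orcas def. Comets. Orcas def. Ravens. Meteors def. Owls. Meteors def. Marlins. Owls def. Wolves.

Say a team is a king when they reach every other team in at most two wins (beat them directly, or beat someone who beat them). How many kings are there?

8

Comets reaches everyone (king).
Meteors reaches everyone (king).
Wolves reaches everyone (king).
Ravens reaches everyone (king).
Marlins reaches everyone (king).
Pumas reaches everyone (king).
Owls reaches everyone (king).
Orcas reaches everyone (king).
Kings: Comets, Meteors, Wolves, Ravens, Marlins, Pumas, Owls, Orcas — 8.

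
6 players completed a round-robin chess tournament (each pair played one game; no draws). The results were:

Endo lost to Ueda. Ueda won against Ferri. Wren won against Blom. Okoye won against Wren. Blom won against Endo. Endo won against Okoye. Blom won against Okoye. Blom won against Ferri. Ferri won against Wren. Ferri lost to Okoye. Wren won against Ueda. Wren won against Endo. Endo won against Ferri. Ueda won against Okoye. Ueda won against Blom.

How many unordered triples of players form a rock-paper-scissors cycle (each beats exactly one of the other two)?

6

Win totals: Ferri 1, Endo 2, Okoye 2, Blom 3, Wren 3, Ueda 4.
A player with w wins dominates both others in C(w,2) triples; summing gives 0 + 1 + 1 + 3 + 3 + 6 = 14 transitive triples.
Total triples C(6,3) = 20, so cyclic triples = 20 − 14 = 6.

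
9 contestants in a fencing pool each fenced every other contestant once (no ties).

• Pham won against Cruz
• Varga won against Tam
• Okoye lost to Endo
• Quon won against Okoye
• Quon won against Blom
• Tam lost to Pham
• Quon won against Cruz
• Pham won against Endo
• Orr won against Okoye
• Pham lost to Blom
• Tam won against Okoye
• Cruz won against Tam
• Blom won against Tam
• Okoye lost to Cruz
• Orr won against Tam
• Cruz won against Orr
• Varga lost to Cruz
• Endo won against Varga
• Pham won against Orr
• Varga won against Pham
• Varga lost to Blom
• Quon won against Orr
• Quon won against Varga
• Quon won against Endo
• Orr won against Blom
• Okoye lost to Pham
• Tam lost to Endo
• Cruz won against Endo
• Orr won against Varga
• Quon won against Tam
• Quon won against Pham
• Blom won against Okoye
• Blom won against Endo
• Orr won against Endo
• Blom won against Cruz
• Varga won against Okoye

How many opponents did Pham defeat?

Pham's results: beat Okoye, Tam, Endo, Cruz, Orr; lost to Blom, Varga, Quon.
That is 5 wins.

5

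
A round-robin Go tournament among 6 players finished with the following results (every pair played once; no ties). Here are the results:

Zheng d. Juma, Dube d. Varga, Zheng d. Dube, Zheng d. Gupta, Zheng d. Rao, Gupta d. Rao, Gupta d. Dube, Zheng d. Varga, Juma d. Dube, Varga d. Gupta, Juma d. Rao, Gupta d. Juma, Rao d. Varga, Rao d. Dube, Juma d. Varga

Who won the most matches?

Zheng

Win totals: Varga 1, Gupta 3, Juma 3, Dube 1, Zheng 5, Rao 2.
Zheng leads with 5 wins (next highest: 3).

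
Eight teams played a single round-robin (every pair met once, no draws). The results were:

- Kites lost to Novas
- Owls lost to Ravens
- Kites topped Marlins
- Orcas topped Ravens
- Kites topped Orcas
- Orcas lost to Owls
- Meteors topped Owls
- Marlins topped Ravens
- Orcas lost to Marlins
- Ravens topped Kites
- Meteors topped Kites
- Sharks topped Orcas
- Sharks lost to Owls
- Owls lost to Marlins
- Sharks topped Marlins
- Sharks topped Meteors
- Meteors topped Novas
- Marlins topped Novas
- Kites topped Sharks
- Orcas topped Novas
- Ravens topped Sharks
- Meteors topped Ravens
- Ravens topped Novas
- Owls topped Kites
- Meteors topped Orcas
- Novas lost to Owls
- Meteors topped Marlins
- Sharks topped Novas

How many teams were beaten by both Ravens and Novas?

Ravens beat: Novas, Kites, Sharks, Owls.
Novas beat: Kites.
Both beat: Kites — 1.

1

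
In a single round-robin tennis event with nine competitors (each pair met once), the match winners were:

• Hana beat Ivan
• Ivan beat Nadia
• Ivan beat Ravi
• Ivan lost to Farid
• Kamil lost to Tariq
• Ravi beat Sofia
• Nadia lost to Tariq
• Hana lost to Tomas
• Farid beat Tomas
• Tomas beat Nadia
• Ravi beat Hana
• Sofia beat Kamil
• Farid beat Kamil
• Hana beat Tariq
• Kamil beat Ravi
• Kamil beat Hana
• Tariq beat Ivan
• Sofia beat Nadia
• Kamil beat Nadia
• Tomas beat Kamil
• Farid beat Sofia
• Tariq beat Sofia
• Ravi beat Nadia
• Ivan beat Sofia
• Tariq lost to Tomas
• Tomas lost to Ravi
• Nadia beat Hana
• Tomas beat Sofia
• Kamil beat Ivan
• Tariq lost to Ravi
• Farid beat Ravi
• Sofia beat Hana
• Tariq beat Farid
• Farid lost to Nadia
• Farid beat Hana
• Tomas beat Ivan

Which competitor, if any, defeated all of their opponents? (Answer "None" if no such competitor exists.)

None

Highest win total is Tomas with 6 (out of 8 possible).
Tomas lost to Ravi, Farid, so no competitor went undefeated.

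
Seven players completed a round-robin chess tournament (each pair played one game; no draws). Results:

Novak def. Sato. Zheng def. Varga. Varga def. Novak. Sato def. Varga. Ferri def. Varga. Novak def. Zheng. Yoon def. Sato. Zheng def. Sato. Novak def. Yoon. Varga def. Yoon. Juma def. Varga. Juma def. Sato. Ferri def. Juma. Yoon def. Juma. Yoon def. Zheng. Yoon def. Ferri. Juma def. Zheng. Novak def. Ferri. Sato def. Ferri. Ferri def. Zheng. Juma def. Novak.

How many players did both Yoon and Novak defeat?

Yoon beat: Ferri, Juma, Sato, Zheng.
Novak beat: Ferri, Yoon, Sato, Zheng.
Both beat: Ferri, Sato, Zheng — 3.

3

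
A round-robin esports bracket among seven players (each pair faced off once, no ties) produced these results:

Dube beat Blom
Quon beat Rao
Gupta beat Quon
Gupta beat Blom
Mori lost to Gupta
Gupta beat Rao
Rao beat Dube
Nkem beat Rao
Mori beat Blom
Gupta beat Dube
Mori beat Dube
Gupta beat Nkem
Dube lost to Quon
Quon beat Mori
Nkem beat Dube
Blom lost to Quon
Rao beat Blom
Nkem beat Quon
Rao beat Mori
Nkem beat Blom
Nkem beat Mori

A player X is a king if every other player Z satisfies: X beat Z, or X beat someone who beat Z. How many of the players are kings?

Gupta reaches everyone (king).
Nkem cannot reach Gupta in two steps.
Blom cannot reach Gupta, Nkem, Rao, Quon, Dube, Mori in two steps.
Rao cannot reach Gupta, Nkem, Quon in two steps.
Quon cannot reach Gupta, Nkem in two steps.
Dube cannot reach Gupta, Nkem, Rao, Quon, Mori in two steps.
Mori cannot reach Gupta, Nkem, Rao, Quon in two steps.
Kings: Gupta — 1.

1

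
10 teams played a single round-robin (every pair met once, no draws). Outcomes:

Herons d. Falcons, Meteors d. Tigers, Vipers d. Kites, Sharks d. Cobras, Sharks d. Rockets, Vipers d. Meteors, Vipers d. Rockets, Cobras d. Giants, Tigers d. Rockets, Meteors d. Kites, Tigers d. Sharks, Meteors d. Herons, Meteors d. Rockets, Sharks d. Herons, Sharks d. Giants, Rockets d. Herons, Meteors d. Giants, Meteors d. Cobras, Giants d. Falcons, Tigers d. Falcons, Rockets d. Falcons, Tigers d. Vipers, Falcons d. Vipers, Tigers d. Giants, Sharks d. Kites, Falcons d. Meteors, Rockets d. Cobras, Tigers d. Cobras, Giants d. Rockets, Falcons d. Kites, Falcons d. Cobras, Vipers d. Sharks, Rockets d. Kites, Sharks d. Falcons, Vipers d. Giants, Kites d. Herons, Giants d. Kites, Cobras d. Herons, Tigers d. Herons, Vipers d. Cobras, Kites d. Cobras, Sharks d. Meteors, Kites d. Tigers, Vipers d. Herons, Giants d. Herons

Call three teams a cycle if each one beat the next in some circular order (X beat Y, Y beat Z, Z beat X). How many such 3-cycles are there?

20

Win totals: Tigers 7, Rockets 4, Vipers 7, Sharks 7, Kites 3, Giants 4, Cobras 2, Herons 1, Falcons 4, Meteors 6.
A team with w wins dominates both others in C(w,2) triples; summing gives 21 + 6 + 21 + 21 + 3 + 6 + 1 + 0 + 6 + 15 = 100 transitive triples.
Total triples C(10,3) = 120, so cyclic triples = 120 − 100 = 20.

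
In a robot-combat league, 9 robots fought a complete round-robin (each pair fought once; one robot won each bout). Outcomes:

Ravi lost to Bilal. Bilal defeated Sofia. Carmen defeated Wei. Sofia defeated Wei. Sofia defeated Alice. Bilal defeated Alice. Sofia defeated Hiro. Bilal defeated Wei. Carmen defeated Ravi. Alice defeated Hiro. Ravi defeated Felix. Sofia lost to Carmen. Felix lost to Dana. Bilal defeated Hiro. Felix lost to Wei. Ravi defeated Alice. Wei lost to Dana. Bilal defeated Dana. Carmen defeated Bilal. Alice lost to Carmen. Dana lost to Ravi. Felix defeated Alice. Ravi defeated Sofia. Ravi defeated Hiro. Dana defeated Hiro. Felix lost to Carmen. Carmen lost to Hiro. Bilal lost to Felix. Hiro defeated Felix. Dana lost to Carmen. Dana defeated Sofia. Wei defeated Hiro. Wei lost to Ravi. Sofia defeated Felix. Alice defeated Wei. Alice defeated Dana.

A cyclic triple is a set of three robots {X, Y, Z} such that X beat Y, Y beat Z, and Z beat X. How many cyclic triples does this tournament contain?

15

Win totals: Sofia 4, Bilal 6, Carmen 7, Hiro 2, Felix 2, Alice 3, Dana 4, Wei 2, Ravi 6.
A robot with w wins dominates both others in C(w,2) triples; summing gives 6 + 15 + 21 + 1 + 1 + 3 + 6 + 1 + 15 = 69 transitive triples.
Total triples C(9,3) = 84, so cyclic triples = 84 − 69 = 15.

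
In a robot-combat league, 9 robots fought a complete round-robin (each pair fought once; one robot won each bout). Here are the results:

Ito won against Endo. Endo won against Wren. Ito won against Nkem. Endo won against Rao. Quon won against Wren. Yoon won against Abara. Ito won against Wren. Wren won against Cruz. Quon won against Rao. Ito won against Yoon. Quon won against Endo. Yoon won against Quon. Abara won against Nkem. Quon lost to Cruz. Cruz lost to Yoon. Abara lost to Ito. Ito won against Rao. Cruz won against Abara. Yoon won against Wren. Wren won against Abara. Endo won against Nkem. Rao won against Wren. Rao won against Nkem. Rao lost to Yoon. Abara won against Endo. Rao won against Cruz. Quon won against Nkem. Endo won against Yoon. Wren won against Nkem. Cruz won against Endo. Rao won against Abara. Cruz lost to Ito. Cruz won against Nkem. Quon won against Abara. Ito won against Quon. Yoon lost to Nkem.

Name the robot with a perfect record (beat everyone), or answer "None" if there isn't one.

Ito has 8 wins out of 8 opponents — a perfect record.

Ito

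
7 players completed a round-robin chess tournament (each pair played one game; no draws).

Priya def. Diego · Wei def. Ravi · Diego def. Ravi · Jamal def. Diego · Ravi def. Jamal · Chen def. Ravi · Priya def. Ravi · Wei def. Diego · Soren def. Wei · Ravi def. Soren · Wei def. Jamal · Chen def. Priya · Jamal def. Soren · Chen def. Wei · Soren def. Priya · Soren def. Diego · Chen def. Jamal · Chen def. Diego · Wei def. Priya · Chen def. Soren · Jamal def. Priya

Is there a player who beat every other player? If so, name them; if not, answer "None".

Chen

Chen has 6 wins out of 6 opponents — a perfect record.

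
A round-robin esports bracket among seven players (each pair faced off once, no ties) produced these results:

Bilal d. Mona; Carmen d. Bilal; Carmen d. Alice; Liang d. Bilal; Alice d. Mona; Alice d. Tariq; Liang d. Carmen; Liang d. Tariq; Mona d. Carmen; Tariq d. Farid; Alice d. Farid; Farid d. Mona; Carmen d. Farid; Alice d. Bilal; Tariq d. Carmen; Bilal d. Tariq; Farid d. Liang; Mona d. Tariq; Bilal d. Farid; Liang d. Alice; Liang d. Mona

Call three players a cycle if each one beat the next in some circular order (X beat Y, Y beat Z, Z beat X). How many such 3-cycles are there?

10

Win totals: Carmen 3, Tariq 2, Farid 2, Alice 4, Bilal 3, Liang 5, Mona 2.
A player with w wins dominates both others in C(w,2) triples; summing gives 3 + 1 + 1 + 6 + 3 + 10 + 1 = 25 transitive triples.
Total triples C(7,3) = 35, so cyclic triples = 35 − 25 = 10.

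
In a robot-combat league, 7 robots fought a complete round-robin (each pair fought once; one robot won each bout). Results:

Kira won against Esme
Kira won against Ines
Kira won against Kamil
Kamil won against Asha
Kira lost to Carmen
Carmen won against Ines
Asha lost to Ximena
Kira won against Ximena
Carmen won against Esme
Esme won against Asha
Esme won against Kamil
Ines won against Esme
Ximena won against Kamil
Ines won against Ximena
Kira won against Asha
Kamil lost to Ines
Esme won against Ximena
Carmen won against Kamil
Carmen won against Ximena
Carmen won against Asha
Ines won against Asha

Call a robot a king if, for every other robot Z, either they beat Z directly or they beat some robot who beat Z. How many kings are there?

1

Asha cannot reach Carmen, Esme, Kira, Ines, Ximena, Kamil in two steps.
Carmen reaches everyone (king).
Esme cannot reach Carmen, Kira, Ines in two steps.
Kira cannot reach Carmen in two steps.
Ines cannot reach Carmen, Kira in two steps.
Ximena cannot reach Carmen, Esme, Kira, Ines in two steps.
Kamil cannot reach Carmen, Esme, Kira, Ines, Ximena in two steps.
Kings: Carmen — 1.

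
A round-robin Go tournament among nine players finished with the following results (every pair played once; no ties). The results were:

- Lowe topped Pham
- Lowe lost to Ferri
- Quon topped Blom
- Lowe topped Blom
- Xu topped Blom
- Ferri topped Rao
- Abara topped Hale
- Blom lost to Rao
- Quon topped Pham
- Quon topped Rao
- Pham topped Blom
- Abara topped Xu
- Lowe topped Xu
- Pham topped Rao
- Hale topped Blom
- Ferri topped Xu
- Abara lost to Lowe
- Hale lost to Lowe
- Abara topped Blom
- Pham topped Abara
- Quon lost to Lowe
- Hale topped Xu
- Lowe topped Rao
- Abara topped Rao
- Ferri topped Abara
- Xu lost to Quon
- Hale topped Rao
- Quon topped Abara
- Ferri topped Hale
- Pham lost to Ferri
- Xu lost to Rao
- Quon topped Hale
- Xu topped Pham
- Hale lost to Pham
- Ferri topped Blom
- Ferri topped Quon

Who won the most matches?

Win totals: Lowe 7, Xu 2, Rao 2, Abara 4, Ferri 8, Pham 4, Blom 0, Quon 6, Hale 3.
Ferri leads with 8 wins (next highest: 7).

Ferri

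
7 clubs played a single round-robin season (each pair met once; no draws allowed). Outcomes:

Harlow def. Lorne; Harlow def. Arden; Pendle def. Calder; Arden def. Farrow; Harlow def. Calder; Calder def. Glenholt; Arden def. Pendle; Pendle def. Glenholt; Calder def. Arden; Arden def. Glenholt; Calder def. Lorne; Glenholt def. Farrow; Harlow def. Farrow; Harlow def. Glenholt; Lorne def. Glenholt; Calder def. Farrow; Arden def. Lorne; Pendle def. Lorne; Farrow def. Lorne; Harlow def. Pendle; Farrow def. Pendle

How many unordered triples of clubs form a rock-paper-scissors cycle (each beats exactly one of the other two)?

4

Win totals: Harlow 6, Lorne 1, Farrow 2, Calder 4, Arden 4, Glenholt 1, Pendle 3.
A club with w wins dominates both others in C(w,2) triples; summing gives 15 + 0 + 1 + 6 + 6 + 0 + 3 = 31 transitive triples.
Total triples C(7,3) = 35, so cyclic triples = 35 − 31 = 4.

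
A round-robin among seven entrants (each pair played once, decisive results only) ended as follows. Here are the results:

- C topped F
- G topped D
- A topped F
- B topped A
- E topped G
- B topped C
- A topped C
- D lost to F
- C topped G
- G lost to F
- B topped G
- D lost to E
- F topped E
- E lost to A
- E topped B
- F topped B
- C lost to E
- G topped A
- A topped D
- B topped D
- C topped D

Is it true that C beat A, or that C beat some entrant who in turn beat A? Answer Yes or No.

Yes

C did not beat A directly.
C beat D, F, G. Of those, G beat A.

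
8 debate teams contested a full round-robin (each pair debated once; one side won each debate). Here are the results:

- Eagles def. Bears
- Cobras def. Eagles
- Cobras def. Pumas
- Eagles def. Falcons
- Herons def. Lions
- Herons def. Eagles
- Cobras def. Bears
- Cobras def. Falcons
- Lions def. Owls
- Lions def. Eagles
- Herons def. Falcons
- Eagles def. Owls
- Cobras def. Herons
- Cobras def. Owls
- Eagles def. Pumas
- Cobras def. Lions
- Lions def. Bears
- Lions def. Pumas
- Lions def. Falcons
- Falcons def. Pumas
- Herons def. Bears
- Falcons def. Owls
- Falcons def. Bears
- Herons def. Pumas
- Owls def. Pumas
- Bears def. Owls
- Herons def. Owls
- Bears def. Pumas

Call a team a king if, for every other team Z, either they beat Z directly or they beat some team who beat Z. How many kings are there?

1

Falcons cannot reach Eagles, Lions, Herons, Cobras in two steps.
Eagles cannot reach Lions, Herons, Cobras in two steps.
Pumas cannot reach Falcons, Eagles, Bears, Lions, Herons, Cobras, Owls in two steps.
Bears cannot reach Falcons, Eagles, Lions, Herons, Cobras in two steps.
Lions cannot reach Herons, Cobras in two steps.
Herons cannot reach Cobras in two steps.
Cobras reaches everyone (king).
Owls cannot reach Falcons, Eagles, Bears, Lions, Herons, Cobras in two steps.
Kings: Cobras — 1.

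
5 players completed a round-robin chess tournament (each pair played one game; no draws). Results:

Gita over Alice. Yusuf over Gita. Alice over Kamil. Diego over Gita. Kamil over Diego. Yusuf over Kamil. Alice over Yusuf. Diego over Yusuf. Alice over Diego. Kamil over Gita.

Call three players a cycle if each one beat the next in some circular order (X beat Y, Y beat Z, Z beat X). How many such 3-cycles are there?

Of the C(5,3) = 10 triples, the cyclic ones are: {Gita, Yusuf, Alice}; {Gita, Diego, Alice}; {Gita, Alice, Kamil}; {Yusuf, Diego, Kamil}.
That is 4.

4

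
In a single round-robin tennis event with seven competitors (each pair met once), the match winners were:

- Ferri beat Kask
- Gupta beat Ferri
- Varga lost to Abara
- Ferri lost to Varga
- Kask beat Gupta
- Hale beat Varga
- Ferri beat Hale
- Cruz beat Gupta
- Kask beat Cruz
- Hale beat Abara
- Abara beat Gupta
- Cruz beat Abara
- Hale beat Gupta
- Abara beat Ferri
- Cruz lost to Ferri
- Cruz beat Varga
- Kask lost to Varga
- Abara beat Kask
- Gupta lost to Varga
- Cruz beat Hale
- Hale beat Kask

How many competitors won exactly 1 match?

Win totals: Ferri 3, Abara 4, Hale 4, Cruz 4, Varga 3, Kask 2, Gupta 1.
Exactly 1: Gupta — 1 competitor.

1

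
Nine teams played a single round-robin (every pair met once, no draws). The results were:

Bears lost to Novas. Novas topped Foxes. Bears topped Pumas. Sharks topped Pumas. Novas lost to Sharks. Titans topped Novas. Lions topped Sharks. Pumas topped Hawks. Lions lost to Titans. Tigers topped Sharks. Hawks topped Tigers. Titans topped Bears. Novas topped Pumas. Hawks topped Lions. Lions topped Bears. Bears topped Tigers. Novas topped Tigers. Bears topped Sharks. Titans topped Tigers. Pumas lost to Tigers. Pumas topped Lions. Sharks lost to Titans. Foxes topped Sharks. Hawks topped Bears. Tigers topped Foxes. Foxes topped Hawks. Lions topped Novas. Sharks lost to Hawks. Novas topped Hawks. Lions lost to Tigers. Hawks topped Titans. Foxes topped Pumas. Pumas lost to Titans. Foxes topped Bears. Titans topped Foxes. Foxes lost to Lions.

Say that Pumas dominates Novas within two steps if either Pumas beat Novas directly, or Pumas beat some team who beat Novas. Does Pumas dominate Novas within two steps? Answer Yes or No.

Yes

Pumas did not beat Novas directly.
Pumas beat Hawks, Lions. Of those, Lions beat Novas.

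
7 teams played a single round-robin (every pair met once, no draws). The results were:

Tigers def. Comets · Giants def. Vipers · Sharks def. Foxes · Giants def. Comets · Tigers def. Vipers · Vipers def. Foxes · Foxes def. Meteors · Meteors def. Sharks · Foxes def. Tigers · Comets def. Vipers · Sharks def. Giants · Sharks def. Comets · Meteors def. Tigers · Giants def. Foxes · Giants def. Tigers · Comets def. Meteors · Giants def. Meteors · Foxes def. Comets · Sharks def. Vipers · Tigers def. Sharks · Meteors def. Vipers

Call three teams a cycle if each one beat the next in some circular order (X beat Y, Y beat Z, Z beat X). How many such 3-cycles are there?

9

Win totals: Vipers 1, Foxes 3, Meteors 3, Sharks 4, Giants 5, Comets 2, Tigers 3.
A team with w wins dominates both others in C(w,2) triples; summing gives 0 + 3 + 3 + 6 + 10 + 1 + 3 = 26 transitive triples.
Total triples C(7,3) = 35, so cyclic triples = 35 − 26 = 9.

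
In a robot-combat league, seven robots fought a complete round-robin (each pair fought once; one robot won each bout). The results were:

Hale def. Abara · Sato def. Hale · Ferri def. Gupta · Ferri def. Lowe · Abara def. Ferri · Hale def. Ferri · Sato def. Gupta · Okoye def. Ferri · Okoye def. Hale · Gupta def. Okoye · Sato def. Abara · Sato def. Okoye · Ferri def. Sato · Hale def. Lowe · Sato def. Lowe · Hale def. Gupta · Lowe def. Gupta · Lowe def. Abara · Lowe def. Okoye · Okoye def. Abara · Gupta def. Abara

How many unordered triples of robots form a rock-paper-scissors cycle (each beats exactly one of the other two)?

9

Win totals: Gupta 2, Sato 5, Hale 4, Abara 1, Lowe 3, Okoye 3, Ferri 3.
A robot with w wins dominates both others in C(w,2) triples; summing gives 1 + 10 + 6 + 0 + 3 + 3 + 3 = 26 transitive triples.
Total triples C(7,3) = 35, so cyclic triples = 35 − 26 = 9.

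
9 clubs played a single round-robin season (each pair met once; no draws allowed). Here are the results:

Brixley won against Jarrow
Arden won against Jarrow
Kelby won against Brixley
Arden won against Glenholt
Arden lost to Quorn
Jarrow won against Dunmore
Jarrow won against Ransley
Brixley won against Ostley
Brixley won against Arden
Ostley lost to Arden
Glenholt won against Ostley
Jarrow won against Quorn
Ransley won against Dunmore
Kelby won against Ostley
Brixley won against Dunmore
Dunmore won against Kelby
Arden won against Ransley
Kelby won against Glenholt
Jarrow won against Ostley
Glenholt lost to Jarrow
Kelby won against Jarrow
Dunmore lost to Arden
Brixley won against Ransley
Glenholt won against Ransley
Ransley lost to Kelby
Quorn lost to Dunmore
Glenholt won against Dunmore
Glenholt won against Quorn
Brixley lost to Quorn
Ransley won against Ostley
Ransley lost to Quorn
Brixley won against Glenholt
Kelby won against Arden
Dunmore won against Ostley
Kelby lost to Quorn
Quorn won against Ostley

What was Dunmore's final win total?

3

Dunmore's results: beat Kelby, Quorn, Ostley; lost to Glenholt, Ransley, Jarrow, Arden, Brixley.
That is 3 wins.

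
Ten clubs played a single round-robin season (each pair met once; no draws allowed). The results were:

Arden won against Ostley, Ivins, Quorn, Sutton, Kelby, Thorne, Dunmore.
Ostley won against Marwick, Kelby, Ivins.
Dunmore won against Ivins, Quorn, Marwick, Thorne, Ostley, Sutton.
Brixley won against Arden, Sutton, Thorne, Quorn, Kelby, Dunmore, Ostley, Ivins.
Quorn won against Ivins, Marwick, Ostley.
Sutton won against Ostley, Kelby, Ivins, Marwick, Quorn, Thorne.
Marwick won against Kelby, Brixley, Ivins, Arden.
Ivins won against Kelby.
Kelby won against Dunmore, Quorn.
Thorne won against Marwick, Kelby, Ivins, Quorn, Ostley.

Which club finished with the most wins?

Win totals: Kelby 2, Ivins 1, Ostley 3, Arden 7, Thorne 5, Brixley 8, Quorn 3, Dunmore 6, Sutton 6, Marwick 4.
Brixley leads with 8 wins (next highest: 7).

Brixley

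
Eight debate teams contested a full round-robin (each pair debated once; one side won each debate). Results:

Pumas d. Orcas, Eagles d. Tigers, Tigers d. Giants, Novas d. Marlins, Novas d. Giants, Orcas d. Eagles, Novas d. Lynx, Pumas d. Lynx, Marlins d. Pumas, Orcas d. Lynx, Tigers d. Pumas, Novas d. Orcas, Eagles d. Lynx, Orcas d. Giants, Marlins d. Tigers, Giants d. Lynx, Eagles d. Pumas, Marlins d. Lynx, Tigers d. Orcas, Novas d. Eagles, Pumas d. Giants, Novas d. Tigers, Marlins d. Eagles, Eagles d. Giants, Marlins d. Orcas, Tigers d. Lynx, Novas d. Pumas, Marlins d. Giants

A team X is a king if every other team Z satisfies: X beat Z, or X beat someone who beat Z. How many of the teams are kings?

Orcas cannot reach Novas, Marlins in two steps.
Novas reaches everyone (king).
Pumas cannot reach Novas, Marlins, Tigers in two steps.
Marlins cannot reach Novas in two steps.
Eagles cannot reach Novas, Marlins in two steps.
Giants cannot reach Orcas, Novas, Pumas, Marlins, Eagles, Tigers in two steps.
Tigers cannot reach Novas, Marlins in two steps.
Lynx cannot reach Orcas, Novas, Pumas, Marlins, Eagles, Giants, Tigers in two steps.
Kings: Novas — 1.

1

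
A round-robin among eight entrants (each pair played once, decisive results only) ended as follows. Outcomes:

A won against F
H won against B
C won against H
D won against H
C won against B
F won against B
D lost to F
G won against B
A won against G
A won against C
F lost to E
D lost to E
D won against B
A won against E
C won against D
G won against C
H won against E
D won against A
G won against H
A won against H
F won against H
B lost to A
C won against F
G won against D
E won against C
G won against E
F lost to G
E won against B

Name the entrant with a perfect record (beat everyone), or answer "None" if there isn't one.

Highest win total is G with 6 (out of 7 possible).
G lost to A, so no entrant went undefeated.

None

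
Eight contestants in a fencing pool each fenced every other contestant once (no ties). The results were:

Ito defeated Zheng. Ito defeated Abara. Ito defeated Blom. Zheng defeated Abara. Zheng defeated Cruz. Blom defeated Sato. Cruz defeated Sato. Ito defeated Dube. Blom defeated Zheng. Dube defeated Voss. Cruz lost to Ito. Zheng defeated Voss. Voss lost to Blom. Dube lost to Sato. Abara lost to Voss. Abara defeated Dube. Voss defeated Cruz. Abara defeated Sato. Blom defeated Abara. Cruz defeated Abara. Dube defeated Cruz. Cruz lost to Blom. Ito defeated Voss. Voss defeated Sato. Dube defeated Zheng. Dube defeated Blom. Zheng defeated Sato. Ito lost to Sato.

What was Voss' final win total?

3

Voss' results: beat Cruz, Abara, Sato; lost to Blom, Zheng, Ito, Dube.
That is 3 wins.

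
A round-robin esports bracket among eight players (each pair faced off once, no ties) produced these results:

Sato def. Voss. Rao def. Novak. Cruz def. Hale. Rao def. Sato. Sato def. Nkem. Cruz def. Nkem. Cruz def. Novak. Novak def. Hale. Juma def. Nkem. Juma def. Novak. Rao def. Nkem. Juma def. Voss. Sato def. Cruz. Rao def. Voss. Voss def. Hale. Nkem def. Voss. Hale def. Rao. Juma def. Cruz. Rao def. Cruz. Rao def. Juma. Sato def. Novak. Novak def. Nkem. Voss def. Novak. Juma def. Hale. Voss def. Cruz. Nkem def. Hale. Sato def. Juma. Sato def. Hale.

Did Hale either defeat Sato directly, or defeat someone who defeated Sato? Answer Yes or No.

Hale did not beat Sato directly.
Hale beat Rao. Of those, Rao beat Sato.

Yes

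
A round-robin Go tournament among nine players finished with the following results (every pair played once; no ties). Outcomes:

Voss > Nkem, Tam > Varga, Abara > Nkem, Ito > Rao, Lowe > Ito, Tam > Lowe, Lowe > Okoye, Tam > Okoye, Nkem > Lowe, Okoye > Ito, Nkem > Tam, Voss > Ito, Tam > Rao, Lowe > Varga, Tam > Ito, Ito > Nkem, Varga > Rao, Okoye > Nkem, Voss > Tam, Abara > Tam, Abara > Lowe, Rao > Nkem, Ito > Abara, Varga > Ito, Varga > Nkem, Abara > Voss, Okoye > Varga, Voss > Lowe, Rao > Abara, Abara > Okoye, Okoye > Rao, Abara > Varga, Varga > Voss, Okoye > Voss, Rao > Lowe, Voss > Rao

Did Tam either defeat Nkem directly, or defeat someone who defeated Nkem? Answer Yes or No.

Tam did not beat Nkem directly.
Tam beat Lowe, Okoye, Ito, Varga, Rao. Of those, Okoye beat Nkem.

Yes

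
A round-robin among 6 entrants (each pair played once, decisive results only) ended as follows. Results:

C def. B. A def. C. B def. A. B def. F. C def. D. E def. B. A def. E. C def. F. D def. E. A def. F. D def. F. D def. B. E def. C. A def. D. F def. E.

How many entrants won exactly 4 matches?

Win totals: A 4, B 2, C 3, D 3, E 2, F 1.
Exactly 4: A — 1 entrant.

1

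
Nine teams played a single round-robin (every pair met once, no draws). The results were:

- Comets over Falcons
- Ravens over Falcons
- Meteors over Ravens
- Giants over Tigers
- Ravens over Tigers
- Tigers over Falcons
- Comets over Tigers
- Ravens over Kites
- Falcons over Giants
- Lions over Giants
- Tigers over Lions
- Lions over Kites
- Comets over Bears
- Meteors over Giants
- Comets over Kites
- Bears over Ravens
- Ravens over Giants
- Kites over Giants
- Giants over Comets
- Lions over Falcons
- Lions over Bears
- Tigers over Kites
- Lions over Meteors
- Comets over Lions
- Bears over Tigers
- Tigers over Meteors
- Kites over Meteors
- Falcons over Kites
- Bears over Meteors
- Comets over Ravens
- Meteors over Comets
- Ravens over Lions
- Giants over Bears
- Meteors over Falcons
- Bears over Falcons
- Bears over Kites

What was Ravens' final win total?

Ravens' results: beat Tigers, Kites, Falcons, Lions, Giants; lost to Meteors, Bears, Comets.
That is 5 wins.

5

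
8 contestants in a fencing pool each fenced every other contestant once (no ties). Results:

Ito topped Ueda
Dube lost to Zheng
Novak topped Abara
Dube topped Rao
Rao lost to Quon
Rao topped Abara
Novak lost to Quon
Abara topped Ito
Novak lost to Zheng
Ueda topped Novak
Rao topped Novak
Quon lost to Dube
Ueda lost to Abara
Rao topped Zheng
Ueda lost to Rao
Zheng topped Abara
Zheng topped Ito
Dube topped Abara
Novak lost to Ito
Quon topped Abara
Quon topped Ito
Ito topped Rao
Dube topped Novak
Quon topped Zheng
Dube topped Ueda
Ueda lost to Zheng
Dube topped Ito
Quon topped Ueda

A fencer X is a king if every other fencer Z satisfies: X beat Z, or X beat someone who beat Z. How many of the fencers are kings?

3

Ito cannot reach Dube, Quon in two steps.
Rao cannot reach Quon in two steps.
Dube reaches everyone (king).
Novak cannot reach Rao, Dube, Zheng, Quon in two steps.
Ueda cannot reach Ito, Rao, Dube, Zheng, Quon in two steps.
Zheng reaches everyone (king).
Quon reaches everyone (king).
Abara cannot reach Dube, Zheng, Quon in two steps.
Kings: Dube, Zheng, Quon — 3.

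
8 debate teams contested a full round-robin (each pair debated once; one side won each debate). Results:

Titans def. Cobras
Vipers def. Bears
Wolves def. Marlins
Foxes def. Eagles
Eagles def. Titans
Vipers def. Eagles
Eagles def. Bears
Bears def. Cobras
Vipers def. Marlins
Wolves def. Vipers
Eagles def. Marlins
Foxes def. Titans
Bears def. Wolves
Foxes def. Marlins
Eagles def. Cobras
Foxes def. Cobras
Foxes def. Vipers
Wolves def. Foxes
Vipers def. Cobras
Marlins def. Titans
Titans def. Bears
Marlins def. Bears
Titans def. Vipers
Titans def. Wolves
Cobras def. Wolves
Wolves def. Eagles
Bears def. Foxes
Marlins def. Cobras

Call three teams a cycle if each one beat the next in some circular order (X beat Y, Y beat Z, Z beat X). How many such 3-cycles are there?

Win totals: Eagles 4, Marlins 3, Cobras 1, Titans 4, Foxes 5, Bears 3, Vipers 4, Wolves 4.
A team with w wins dominates both others in C(w,2) triples; summing gives 6 + 3 + 0 + 6 + 10 + 3 + 6 + 6 = 40 transitive triples.
Total triples C(8,3) = 56, so cyclic triples = 56 − 40 = 16.

16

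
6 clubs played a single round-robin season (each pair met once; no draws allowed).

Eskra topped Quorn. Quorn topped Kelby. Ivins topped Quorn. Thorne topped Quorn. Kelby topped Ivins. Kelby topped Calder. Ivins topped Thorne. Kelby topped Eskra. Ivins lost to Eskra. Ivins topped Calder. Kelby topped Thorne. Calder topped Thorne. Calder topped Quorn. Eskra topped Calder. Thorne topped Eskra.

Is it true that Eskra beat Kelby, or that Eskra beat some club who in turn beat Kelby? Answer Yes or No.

Eskra did not beat Kelby directly.
Eskra beat Quorn, Ivins, Calder. Of those, Quorn beat Kelby.

Yes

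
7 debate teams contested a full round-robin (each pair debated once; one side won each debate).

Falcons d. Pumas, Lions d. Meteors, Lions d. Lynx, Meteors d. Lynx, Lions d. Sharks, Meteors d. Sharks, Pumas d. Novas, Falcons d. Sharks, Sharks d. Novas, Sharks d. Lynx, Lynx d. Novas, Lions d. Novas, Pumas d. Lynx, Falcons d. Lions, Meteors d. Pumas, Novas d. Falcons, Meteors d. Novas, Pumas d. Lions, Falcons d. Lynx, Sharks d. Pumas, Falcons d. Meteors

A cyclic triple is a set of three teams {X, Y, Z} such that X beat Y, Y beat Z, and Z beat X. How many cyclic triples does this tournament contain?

7

Win totals: Sharks 3, Falcons 5, Meteors 4, Lions 4, Lynx 1, Pumas 3, Novas 1.
A team with w wins dominates both others in C(w,2) triples; summing gives 3 + 10 + 6 + 6 + 0 + 3 + 0 = 28 transitive triples.
Total triples C(7,3) = 35, so cyclic triples = 35 − 28 = 7.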